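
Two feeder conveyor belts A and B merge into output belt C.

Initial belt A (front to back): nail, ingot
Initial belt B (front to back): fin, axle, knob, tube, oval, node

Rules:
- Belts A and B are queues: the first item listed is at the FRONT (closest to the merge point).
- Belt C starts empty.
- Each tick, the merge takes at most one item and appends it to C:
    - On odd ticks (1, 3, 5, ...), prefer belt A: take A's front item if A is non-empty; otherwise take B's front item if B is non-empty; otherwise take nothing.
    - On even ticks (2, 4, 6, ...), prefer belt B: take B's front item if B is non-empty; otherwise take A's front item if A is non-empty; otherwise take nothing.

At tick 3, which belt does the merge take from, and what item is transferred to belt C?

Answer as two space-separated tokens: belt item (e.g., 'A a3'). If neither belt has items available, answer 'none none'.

Tick 1: prefer A, take nail from A; A=[ingot] B=[fin,axle,knob,tube,oval,node] C=[nail]
Tick 2: prefer B, take fin from B; A=[ingot] B=[axle,knob,tube,oval,node] C=[nail,fin]
Tick 3: prefer A, take ingot from A; A=[-] B=[axle,knob,tube,oval,node] C=[nail,fin,ingot]

Answer: A ingot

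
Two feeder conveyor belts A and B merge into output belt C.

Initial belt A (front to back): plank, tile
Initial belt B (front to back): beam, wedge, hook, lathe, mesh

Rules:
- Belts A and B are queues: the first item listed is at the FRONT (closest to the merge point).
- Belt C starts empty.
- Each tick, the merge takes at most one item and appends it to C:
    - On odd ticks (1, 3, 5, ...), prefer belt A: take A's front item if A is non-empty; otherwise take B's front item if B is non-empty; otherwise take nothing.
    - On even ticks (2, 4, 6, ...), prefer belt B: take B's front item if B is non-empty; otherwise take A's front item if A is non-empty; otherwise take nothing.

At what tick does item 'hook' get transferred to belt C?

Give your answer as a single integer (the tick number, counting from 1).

Tick 1: prefer A, take plank from A; A=[tile] B=[beam,wedge,hook,lathe,mesh] C=[plank]
Tick 2: prefer B, take beam from B; A=[tile] B=[wedge,hook,lathe,mesh] C=[plank,beam]
Tick 3: prefer A, take tile from A; A=[-] B=[wedge,hook,lathe,mesh] C=[plank,beam,tile]
Tick 4: prefer B, take wedge from B; A=[-] B=[hook,lathe,mesh] C=[plank,beam,tile,wedge]
Tick 5: prefer A, take hook from B; A=[-] B=[lathe,mesh] C=[plank,beam,tile,wedge,hook]

Answer: 5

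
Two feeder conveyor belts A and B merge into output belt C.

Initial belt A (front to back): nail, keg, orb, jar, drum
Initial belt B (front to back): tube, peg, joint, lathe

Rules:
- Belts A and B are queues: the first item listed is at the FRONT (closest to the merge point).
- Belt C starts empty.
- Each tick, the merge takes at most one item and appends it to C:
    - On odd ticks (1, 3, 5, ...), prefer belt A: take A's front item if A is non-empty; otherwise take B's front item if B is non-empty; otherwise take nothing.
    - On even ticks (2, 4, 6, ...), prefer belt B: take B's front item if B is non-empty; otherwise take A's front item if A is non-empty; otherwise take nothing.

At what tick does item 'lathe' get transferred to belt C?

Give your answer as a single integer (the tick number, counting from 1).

Answer: 8

Derivation:
Tick 1: prefer A, take nail from A; A=[keg,orb,jar,drum] B=[tube,peg,joint,lathe] C=[nail]
Tick 2: prefer B, take tube from B; A=[keg,orb,jar,drum] B=[peg,joint,lathe] C=[nail,tube]
Tick 3: prefer A, take keg from A; A=[orb,jar,drum] B=[peg,joint,lathe] C=[nail,tube,keg]
Tick 4: prefer B, take peg from B; A=[orb,jar,drum] B=[joint,lathe] C=[nail,tube,keg,peg]
Tick 5: prefer A, take orb from A; A=[jar,drum] B=[joint,lathe] C=[nail,tube,keg,peg,orb]
Tick 6: prefer B, take joint from B; A=[jar,drum] B=[lathe] C=[nail,tube,keg,peg,orb,joint]
Tick 7: prefer A, take jar from A; A=[drum] B=[lathe] C=[nail,tube,keg,peg,orb,joint,jar]
Tick 8: prefer B, take lathe from B; A=[drum] B=[-] C=[nail,tube,keg,peg,orb,joint,jar,lathe]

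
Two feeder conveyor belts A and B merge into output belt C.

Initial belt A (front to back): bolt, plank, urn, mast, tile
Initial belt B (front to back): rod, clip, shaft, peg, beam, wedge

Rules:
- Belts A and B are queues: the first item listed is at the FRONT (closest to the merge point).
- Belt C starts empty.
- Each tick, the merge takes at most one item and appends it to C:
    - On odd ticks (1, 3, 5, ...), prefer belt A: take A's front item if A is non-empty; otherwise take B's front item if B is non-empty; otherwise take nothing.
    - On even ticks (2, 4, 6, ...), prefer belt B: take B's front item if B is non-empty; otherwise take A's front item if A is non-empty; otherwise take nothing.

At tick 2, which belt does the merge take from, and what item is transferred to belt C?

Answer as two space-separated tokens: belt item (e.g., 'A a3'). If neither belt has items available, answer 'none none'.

Answer: B rod

Derivation:
Tick 1: prefer A, take bolt from A; A=[plank,urn,mast,tile] B=[rod,clip,shaft,peg,beam,wedge] C=[bolt]
Tick 2: prefer B, take rod from B; A=[plank,urn,mast,tile] B=[clip,shaft,peg,beam,wedge] C=[bolt,rod]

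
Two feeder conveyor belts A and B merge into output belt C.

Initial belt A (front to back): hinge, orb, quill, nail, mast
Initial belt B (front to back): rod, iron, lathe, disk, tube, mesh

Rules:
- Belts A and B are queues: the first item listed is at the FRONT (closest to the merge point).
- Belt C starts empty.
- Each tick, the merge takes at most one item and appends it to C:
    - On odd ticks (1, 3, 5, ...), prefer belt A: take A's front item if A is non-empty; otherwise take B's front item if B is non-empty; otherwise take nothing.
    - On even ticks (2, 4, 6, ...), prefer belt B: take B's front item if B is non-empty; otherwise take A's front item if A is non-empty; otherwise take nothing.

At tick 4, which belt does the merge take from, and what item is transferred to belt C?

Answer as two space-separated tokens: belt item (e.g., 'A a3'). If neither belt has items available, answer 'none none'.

Answer: B iron

Derivation:
Tick 1: prefer A, take hinge from A; A=[orb,quill,nail,mast] B=[rod,iron,lathe,disk,tube,mesh] C=[hinge]
Tick 2: prefer B, take rod from B; A=[orb,quill,nail,mast] B=[iron,lathe,disk,tube,mesh] C=[hinge,rod]
Tick 3: prefer A, take orb from A; A=[quill,nail,mast] B=[iron,lathe,disk,tube,mesh] C=[hinge,rod,orb]
Tick 4: prefer B, take iron from B; A=[quill,nail,mast] B=[lathe,disk,tube,mesh] C=[hinge,rod,orb,iron]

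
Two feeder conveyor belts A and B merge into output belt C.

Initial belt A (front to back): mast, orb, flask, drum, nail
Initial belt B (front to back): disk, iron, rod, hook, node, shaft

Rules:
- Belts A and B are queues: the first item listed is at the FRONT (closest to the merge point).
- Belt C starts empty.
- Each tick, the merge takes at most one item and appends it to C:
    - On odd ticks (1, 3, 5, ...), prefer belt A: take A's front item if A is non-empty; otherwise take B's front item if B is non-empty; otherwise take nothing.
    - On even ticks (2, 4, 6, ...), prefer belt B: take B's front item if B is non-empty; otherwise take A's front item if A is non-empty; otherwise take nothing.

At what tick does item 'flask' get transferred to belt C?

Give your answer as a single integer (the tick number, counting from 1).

Tick 1: prefer A, take mast from A; A=[orb,flask,drum,nail] B=[disk,iron,rod,hook,node,shaft] C=[mast]
Tick 2: prefer B, take disk from B; A=[orb,flask,drum,nail] B=[iron,rod,hook,node,shaft] C=[mast,disk]
Tick 3: prefer A, take orb from A; A=[flask,drum,nail] B=[iron,rod,hook,node,shaft] C=[mast,disk,orb]
Tick 4: prefer B, take iron from B; A=[flask,drum,nail] B=[rod,hook,node,shaft] C=[mast,disk,orb,iron]
Tick 5: prefer A, take flask from A; A=[drum,nail] B=[rod,hook,node,shaft] C=[mast,disk,orb,iron,flask]

Answer: 5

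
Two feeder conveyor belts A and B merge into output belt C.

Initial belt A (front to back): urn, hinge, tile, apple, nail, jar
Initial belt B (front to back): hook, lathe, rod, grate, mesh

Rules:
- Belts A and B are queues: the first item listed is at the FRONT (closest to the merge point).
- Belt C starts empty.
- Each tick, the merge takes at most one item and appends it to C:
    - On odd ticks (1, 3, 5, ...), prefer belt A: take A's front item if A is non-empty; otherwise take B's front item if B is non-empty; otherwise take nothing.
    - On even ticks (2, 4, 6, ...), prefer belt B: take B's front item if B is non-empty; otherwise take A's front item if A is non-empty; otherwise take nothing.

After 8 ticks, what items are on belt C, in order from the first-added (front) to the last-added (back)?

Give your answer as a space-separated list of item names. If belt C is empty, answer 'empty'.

Tick 1: prefer A, take urn from A; A=[hinge,tile,apple,nail,jar] B=[hook,lathe,rod,grate,mesh] C=[urn]
Tick 2: prefer B, take hook from B; A=[hinge,tile,apple,nail,jar] B=[lathe,rod,grate,mesh] C=[urn,hook]
Tick 3: prefer A, take hinge from A; A=[tile,apple,nail,jar] B=[lathe,rod,grate,mesh] C=[urn,hook,hinge]
Tick 4: prefer B, take lathe from B; A=[tile,apple,nail,jar] B=[rod,grate,mesh] C=[urn,hook,hinge,lathe]
Tick 5: prefer A, take tile from A; A=[apple,nail,jar] B=[rod,grate,mesh] C=[urn,hook,hinge,lathe,tile]
Tick 6: prefer B, take rod from B; A=[apple,nail,jar] B=[grate,mesh] C=[urn,hook,hinge,lathe,tile,rod]
Tick 7: prefer A, take apple from A; A=[nail,jar] B=[grate,mesh] C=[urn,hook,hinge,lathe,tile,rod,apple]
Tick 8: prefer B, take grate from B; A=[nail,jar] B=[mesh] C=[urn,hook,hinge,lathe,tile,rod,apple,grate]

Answer: urn hook hinge lathe tile rod apple grate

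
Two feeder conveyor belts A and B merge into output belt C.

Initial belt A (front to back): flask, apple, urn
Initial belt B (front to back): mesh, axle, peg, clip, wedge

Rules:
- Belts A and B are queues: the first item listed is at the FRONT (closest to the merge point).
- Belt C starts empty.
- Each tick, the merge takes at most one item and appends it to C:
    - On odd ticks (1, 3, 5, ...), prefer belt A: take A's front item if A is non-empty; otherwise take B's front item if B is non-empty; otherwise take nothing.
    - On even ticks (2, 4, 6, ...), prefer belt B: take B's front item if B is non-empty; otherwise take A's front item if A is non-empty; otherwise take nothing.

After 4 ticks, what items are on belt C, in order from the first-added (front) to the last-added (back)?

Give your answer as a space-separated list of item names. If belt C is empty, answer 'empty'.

Answer: flask mesh apple axle

Derivation:
Tick 1: prefer A, take flask from A; A=[apple,urn] B=[mesh,axle,peg,clip,wedge] C=[flask]
Tick 2: prefer B, take mesh from B; A=[apple,urn] B=[axle,peg,clip,wedge] C=[flask,mesh]
Tick 3: prefer A, take apple from A; A=[urn] B=[axle,peg,clip,wedge] C=[flask,mesh,apple]
Tick 4: prefer B, take axle from B; A=[urn] B=[peg,clip,wedge] C=[flask,mesh,apple,axle]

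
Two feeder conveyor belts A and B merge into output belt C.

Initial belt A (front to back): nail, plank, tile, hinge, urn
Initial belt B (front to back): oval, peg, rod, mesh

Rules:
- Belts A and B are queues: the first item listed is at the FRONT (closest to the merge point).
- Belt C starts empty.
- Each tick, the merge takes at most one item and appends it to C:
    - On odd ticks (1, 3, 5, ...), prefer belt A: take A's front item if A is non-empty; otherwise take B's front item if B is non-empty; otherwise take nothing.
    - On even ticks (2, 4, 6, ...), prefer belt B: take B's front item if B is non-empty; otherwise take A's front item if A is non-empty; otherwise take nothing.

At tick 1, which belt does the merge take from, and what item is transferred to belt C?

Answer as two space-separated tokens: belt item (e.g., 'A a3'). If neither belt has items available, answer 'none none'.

Answer: A nail

Derivation:
Tick 1: prefer A, take nail from A; A=[plank,tile,hinge,urn] B=[oval,peg,rod,mesh] C=[nail]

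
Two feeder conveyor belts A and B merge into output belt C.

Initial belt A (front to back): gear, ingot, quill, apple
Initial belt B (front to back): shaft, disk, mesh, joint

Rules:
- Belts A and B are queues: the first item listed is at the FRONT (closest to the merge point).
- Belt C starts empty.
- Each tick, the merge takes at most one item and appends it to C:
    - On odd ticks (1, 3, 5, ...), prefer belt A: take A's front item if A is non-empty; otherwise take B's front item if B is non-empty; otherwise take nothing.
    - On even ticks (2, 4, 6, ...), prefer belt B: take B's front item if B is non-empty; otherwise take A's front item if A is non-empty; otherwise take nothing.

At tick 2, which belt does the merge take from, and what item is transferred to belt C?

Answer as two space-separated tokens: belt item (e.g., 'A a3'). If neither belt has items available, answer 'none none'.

Tick 1: prefer A, take gear from A; A=[ingot,quill,apple] B=[shaft,disk,mesh,joint] C=[gear]
Tick 2: prefer B, take shaft from B; A=[ingot,quill,apple] B=[disk,mesh,joint] C=[gear,shaft]

Answer: B shaft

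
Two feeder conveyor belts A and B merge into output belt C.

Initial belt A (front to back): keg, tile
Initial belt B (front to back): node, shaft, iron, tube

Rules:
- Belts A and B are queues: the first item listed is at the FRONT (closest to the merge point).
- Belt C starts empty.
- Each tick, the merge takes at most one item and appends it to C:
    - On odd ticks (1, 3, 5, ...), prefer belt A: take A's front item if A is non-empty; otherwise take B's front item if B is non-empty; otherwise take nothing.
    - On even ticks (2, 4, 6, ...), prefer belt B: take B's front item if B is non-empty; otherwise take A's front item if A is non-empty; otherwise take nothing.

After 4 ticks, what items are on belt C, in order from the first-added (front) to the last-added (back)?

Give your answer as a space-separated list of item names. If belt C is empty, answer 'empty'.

Answer: keg node tile shaft

Derivation:
Tick 1: prefer A, take keg from A; A=[tile] B=[node,shaft,iron,tube] C=[keg]
Tick 2: prefer B, take node from B; A=[tile] B=[shaft,iron,tube] C=[keg,node]
Tick 3: prefer A, take tile from A; A=[-] B=[shaft,iron,tube] C=[keg,node,tile]
Tick 4: prefer B, take shaft from B; A=[-] B=[iron,tube] C=[keg,node,tile,shaft]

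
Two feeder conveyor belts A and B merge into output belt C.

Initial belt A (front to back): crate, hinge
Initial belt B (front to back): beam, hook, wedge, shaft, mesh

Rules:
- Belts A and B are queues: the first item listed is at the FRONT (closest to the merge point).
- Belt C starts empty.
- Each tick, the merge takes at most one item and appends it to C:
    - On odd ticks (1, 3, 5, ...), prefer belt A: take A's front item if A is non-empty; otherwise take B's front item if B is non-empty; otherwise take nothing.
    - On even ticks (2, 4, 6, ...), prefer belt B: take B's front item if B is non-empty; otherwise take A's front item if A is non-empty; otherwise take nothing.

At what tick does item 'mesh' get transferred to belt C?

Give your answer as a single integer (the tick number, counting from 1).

Tick 1: prefer A, take crate from A; A=[hinge] B=[beam,hook,wedge,shaft,mesh] C=[crate]
Tick 2: prefer B, take beam from B; A=[hinge] B=[hook,wedge,shaft,mesh] C=[crate,beam]
Tick 3: prefer A, take hinge from A; A=[-] B=[hook,wedge,shaft,mesh] C=[crate,beam,hinge]
Tick 4: prefer B, take hook from B; A=[-] B=[wedge,shaft,mesh] C=[crate,beam,hinge,hook]
Tick 5: prefer A, take wedge from B; A=[-] B=[shaft,mesh] C=[crate,beam,hinge,hook,wedge]
Tick 6: prefer B, take shaft from B; A=[-] B=[mesh] C=[crate,beam,hinge,hook,wedge,shaft]
Tick 7: prefer A, take mesh from B; A=[-] B=[-] C=[crate,beam,hinge,hook,wedge,shaft,mesh]

Answer: 7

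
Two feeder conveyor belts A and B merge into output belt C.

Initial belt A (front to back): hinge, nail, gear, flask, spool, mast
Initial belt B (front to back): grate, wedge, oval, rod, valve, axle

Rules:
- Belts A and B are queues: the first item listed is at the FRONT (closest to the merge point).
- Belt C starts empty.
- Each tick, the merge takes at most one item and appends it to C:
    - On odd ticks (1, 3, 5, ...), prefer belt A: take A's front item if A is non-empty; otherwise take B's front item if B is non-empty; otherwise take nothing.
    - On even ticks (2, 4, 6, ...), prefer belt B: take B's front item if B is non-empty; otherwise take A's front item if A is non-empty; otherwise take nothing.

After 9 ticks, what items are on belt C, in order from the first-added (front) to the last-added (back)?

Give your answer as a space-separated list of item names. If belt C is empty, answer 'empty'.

Tick 1: prefer A, take hinge from A; A=[nail,gear,flask,spool,mast] B=[grate,wedge,oval,rod,valve,axle] C=[hinge]
Tick 2: prefer B, take grate from B; A=[nail,gear,flask,spool,mast] B=[wedge,oval,rod,valve,axle] C=[hinge,grate]
Tick 3: prefer A, take nail from A; A=[gear,flask,spool,mast] B=[wedge,oval,rod,valve,axle] C=[hinge,grate,nail]
Tick 4: prefer B, take wedge from B; A=[gear,flask,spool,mast] B=[oval,rod,valve,axle] C=[hinge,grate,nail,wedge]
Tick 5: prefer A, take gear from A; A=[flask,spool,mast] B=[oval,rod,valve,axle] C=[hinge,grate,nail,wedge,gear]
Tick 6: prefer B, take oval from B; A=[flask,spool,mast] B=[rod,valve,axle] C=[hinge,grate,nail,wedge,gear,oval]
Tick 7: prefer A, take flask from A; A=[spool,mast] B=[rod,valve,axle] C=[hinge,grate,nail,wedge,gear,oval,flask]
Tick 8: prefer B, take rod from B; A=[spool,mast] B=[valve,axle] C=[hinge,grate,nail,wedge,gear,oval,flask,rod]
Tick 9: prefer A, take spool from A; A=[mast] B=[valve,axle] C=[hinge,grate,nail,wedge,gear,oval,flask,rod,spool]

Answer: hinge grate nail wedge gear oval flask rod spool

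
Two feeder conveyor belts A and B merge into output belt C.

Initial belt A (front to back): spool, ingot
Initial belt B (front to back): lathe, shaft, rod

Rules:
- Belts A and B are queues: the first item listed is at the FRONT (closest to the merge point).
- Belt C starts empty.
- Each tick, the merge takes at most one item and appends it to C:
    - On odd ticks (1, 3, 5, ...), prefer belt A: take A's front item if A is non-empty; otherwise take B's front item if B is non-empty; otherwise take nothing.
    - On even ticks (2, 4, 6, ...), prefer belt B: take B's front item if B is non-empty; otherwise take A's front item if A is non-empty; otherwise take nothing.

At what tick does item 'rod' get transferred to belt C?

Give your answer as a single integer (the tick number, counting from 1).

Tick 1: prefer A, take spool from A; A=[ingot] B=[lathe,shaft,rod] C=[spool]
Tick 2: prefer B, take lathe from B; A=[ingot] B=[shaft,rod] C=[spool,lathe]
Tick 3: prefer A, take ingot from A; A=[-] B=[shaft,rod] C=[spool,lathe,ingot]
Tick 4: prefer B, take shaft from B; A=[-] B=[rod] C=[spool,lathe,ingot,shaft]
Tick 5: prefer A, take rod from B; A=[-] B=[-] C=[spool,lathe,ingot,shaft,rod]

Answer: 5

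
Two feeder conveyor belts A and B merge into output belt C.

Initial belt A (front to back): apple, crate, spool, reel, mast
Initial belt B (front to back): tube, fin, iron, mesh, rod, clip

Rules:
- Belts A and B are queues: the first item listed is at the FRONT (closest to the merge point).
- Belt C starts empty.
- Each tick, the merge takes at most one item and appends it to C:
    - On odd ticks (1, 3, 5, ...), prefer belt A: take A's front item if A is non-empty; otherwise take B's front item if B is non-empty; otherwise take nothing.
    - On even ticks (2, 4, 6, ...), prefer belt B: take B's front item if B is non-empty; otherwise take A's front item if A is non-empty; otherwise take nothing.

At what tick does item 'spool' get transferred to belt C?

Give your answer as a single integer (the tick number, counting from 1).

Answer: 5

Derivation:
Tick 1: prefer A, take apple from A; A=[crate,spool,reel,mast] B=[tube,fin,iron,mesh,rod,clip] C=[apple]
Tick 2: prefer B, take tube from B; A=[crate,spool,reel,mast] B=[fin,iron,mesh,rod,clip] C=[apple,tube]
Tick 3: prefer A, take crate from A; A=[spool,reel,mast] B=[fin,iron,mesh,rod,clip] C=[apple,tube,crate]
Tick 4: prefer B, take fin from B; A=[spool,reel,mast] B=[iron,mesh,rod,clip] C=[apple,tube,crate,fin]
Tick 5: prefer A, take spool from A; A=[reel,mast] B=[iron,mesh,rod,clip] C=[apple,tube,crate,fin,spool]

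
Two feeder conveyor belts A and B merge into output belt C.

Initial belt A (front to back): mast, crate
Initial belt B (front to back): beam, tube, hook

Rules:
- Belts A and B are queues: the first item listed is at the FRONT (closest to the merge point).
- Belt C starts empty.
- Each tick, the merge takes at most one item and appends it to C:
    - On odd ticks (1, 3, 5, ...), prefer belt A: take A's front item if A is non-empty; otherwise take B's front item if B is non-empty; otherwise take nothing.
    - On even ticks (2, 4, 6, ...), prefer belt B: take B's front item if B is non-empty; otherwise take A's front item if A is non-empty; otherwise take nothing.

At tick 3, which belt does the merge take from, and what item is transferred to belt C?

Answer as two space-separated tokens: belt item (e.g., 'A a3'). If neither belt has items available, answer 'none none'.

Tick 1: prefer A, take mast from A; A=[crate] B=[beam,tube,hook] C=[mast]
Tick 2: prefer B, take beam from B; A=[crate] B=[tube,hook] C=[mast,beam]
Tick 3: prefer A, take crate from A; A=[-] B=[tube,hook] C=[mast,beam,crate]

Answer: A crate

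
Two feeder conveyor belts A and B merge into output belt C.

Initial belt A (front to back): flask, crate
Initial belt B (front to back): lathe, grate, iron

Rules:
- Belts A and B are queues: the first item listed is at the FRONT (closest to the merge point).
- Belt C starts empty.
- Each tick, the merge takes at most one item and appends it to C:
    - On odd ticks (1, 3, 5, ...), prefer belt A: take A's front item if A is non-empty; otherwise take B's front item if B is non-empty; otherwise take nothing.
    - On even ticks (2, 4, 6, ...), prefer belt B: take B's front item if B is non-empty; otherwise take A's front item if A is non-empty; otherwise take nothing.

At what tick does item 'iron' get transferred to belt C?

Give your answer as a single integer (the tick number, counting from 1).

Tick 1: prefer A, take flask from A; A=[crate] B=[lathe,grate,iron] C=[flask]
Tick 2: prefer B, take lathe from B; A=[crate] B=[grate,iron] C=[flask,lathe]
Tick 3: prefer A, take crate from A; A=[-] B=[grate,iron] C=[flask,lathe,crate]
Tick 4: prefer B, take grate from B; A=[-] B=[iron] C=[flask,lathe,crate,grate]
Tick 5: prefer A, take iron from B; A=[-] B=[-] C=[flask,lathe,crate,grate,iron]

Answer: 5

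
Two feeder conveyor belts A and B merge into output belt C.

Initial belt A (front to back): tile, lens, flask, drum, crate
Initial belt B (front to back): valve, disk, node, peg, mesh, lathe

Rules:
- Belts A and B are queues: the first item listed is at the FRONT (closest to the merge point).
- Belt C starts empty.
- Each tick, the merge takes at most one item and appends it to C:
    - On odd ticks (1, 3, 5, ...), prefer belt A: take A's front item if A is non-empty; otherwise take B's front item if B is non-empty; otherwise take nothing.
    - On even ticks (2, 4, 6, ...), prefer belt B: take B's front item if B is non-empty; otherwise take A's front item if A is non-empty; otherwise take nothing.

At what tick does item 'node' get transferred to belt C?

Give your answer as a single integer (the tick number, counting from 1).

Tick 1: prefer A, take tile from A; A=[lens,flask,drum,crate] B=[valve,disk,node,peg,mesh,lathe] C=[tile]
Tick 2: prefer B, take valve from B; A=[lens,flask,drum,crate] B=[disk,node,peg,mesh,lathe] C=[tile,valve]
Tick 3: prefer A, take lens from A; A=[flask,drum,crate] B=[disk,node,peg,mesh,lathe] C=[tile,valve,lens]
Tick 4: prefer B, take disk from B; A=[flask,drum,crate] B=[node,peg,mesh,lathe] C=[tile,valve,lens,disk]
Tick 5: prefer A, take flask from A; A=[drum,crate] B=[node,peg,mesh,lathe] C=[tile,valve,lens,disk,flask]
Tick 6: prefer B, take node from B; A=[drum,crate] B=[peg,mesh,lathe] C=[tile,valve,lens,disk,flask,node]

Answer: 6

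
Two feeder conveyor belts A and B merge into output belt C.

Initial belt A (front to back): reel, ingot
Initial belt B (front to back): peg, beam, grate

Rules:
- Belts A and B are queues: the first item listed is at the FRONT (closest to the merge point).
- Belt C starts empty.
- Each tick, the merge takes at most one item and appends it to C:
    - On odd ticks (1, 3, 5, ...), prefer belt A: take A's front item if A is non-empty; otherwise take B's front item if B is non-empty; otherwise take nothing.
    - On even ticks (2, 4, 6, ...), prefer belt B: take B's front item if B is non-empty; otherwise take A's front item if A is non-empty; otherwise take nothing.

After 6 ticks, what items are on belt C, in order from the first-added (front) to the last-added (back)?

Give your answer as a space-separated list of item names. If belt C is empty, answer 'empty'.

Answer: reel peg ingot beam grate

Derivation:
Tick 1: prefer A, take reel from A; A=[ingot] B=[peg,beam,grate] C=[reel]
Tick 2: prefer B, take peg from B; A=[ingot] B=[beam,grate] C=[reel,peg]
Tick 3: prefer A, take ingot from A; A=[-] B=[beam,grate] C=[reel,peg,ingot]
Tick 4: prefer B, take beam from B; A=[-] B=[grate] C=[reel,peg,ingot,beam]
Tick 5: prefer A, take grate from B; A=[-] B=[-] C=[reel,peg,ingot,beam,grate]
Tick 6: prefer B, both empty, nothing taken; A=[-] B=[-] C=[reel,peg,ingot,beam,grate]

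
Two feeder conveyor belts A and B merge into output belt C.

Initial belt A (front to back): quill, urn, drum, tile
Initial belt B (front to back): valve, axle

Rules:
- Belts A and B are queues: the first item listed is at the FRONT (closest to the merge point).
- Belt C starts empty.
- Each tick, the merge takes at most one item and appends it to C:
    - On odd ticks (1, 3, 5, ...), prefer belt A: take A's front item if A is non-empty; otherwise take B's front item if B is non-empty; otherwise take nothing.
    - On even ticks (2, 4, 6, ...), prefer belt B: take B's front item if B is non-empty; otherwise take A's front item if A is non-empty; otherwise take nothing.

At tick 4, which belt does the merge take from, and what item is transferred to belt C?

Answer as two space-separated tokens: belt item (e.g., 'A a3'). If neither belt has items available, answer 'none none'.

Answer: B axle

Derivation:
Tick 1: prefer A, take quill from A; A=[urn,drum,tile] B=[valve,axle] C=[quill]
Tick 2: prefer B, take valve from B; A=[urn,drum,tile] B=[axle] C=[quill,valve]
Tick 3: prefer A, take urn from A; A=[drum,tile] B=[axle] C=[quill,valve,urn]
Tick 4: prefer B, take axle from B; A=[drum,tile] B=[-] C=[quill,valve,urn,axle]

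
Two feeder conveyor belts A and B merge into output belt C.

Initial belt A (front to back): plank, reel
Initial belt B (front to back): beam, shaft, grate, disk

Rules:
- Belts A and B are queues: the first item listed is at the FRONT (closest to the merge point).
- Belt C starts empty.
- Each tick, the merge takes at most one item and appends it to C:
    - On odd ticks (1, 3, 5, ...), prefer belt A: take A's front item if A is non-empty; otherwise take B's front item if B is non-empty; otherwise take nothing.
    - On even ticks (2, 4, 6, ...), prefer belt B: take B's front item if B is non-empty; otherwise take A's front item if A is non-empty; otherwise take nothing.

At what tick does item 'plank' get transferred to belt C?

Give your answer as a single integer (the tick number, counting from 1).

Tick 1: prefer A, take plank from A; A=[reel] B=[beam,shaft,grate,disk] C=[plank]

Answer: 1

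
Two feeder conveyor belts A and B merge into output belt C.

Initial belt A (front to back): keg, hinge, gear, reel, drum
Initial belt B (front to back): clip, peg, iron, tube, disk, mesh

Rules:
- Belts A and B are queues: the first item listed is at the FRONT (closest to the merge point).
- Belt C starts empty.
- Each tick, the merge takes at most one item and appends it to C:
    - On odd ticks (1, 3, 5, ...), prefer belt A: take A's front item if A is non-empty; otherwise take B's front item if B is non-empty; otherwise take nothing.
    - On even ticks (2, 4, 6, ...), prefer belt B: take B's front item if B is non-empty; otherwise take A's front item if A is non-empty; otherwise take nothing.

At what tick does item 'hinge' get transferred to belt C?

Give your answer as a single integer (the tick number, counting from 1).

Tick 1: prefer A, take keg from A; A=[hinge,gear,reel,drum] B=[clip,peg,iron,tube,disk,mesh] C=[keg]
Tick 2: prefer B, take clip from B; A=[hinge,gear,reel,drum] B=[peg,iron,tube,disk,mesh] C=[keg,clip]
Tick 3: prefer A, take hinge from A; A=[gear,reel,drum] B=[peg,iron,tube,disk,mesh] C=[keg,clip,hinge]

Answer: 3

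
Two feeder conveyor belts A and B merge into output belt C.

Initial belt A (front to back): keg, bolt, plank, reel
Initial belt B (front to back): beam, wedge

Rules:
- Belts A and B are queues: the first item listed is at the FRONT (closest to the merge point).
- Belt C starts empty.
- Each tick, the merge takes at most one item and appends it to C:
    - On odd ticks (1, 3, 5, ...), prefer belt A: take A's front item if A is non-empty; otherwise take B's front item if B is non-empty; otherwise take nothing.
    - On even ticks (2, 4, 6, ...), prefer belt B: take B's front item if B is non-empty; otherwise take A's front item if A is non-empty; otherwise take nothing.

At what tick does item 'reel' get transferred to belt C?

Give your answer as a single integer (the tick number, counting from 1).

Tick 1: prefer A, take keg from A; A=[bolt,plank,reel] B=[beam,wedge] C=[keg]
Tick 2: prefer B, take beam from B; A=[bolt,plank,reel] B=[wedge] C=[keg,beam]
Tick 3: prefer A, take bolt from A; A=[plank,reel] B=[wedge] C=[keg,beam,bolt]
Tick 4: prefer B, take wedge from B; A=[plank,reel] B=[-] C=[keg,beam,bolt,wedge]
Tick 5: prefer A, take plank from A; A=[reel] B=[-] C=[keg,beam,bolt,wedge,plank]
Tick 6: prefer B, take reel from A; A=[-] B=[-] C=[keg,beam,bolt,wedge,plank,reel]

Answer: 6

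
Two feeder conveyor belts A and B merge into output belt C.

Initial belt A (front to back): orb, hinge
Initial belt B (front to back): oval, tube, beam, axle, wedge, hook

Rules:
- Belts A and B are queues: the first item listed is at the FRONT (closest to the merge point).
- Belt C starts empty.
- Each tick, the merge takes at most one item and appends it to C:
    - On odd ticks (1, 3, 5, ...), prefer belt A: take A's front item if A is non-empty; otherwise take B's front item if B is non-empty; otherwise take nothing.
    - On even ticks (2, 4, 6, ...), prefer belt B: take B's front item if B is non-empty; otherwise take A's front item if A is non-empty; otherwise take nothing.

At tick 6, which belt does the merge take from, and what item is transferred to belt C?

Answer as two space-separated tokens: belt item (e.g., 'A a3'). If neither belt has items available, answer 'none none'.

Answer: B axle

Derivation:
Tick 1: prefer A, take orb from A; A=[hinge] B=[oval,tube,beam,axle,wedge,hook] C=[orb]
Tick 2: prefer B, take oval from B; A=[hinge] B=[tube,beam,axle,wedge,hook] C=[orb,oval]
Tick 3: prefer A, take hinge from A; A=[-] B=[tube,beam,axle,wedge,hook] C=[orb,oval,hinge]
Tick 4: prefer B, take tube from B; A=[-] B=[beam,axle,wedge,hook] C=[orb,oval,hinge,tube]
Tick 5: prefer A, take beam from B; A=[-] B=[axle,wedge,hook] C=[orb,oval,hinge,tube,beam]
Tick 6: prefer B, take axle from B; A=[-] B=[wedge,hook] C=[orb,oval,hinge,tube,beam,axle]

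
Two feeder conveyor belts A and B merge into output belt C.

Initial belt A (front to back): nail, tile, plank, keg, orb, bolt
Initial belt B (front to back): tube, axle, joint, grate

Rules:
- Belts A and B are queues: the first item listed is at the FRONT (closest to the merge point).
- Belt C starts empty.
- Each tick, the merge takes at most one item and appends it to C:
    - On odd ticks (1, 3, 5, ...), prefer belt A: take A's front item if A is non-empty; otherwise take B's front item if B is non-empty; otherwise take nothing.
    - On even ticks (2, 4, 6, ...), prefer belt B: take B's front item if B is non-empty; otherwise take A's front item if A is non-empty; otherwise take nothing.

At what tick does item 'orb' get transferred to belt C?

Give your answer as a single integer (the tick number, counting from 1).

Answer: 9

Derivation:
Tick 1: prefer A, take nail from A; A=[tile,plank,keg,orb,bolt] B=[tube,axle,joint,grate] C=[nail]
Tick 2: prefer B, take tube from B; A=[tile,plank,keg,orb,bolt] B=[axle,joint,grate] C=[nail,tube]
Tick 3: prefer A, take tile from A; A=[plank,keg,orb,bolt] B=[axle,joint,grate] C=[nail,tube,tile]
Tick 4: prefer B, take axle from B; A=[plank,keg,orb,bolt] B=[joint,grate] C=[nail,tube,tile,axle]
Tick 5: prefer A, take plank from A; A=[keg,orb,bolt] B=[joint,grate] C=[nail,tube,tile,axle,plank]
Tick 6: prefer B, take joint from B; A=[keg,orb,bolt] B=[grate] C=[nail,tube,tile,axle,plank,joint]
Tick 7: prefer A, take keg from A; A=[orb,bolt] B=[grate] C=[nail,tube,tile,axle,plank,joint,keg]
Tick 8: prefer B, take grate from B; A=[orb,bolt] B=[-] C=[nail,tube,tile,axle,plank,joint,keg,grate]
Tick 9: prefer A, take orb from A; A=[bolt] B=[-] C=[nail,tube,tile,axle,plank,joint,keg,grate,orb]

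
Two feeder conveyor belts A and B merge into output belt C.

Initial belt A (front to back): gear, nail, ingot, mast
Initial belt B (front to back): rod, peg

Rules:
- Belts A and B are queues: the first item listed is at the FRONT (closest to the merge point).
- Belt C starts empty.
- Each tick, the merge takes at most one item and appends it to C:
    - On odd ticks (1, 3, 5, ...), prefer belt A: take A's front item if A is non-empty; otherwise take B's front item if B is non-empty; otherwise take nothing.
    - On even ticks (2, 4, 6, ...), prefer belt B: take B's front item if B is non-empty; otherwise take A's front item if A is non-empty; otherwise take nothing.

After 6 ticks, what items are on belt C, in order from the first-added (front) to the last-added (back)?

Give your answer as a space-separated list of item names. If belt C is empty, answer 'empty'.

Tick 1: prefer A, take gear from A; A=[nail,ingot,mast] B=[rod,peg] C=[gear]
Tick 2: prefer B, take rod from B; A=[nail,ingot,mast] B=[peg] C=[gear,rod]
Tick 3: prefer A, take nail from A; A=[ingot,mast] B=[peg] C=[gear,rod,nail]
Tick 4: prefer B, take peg from B; A=[ingot,mast] B=[-] C=[gear,rod,nail,peg]
Tick 5: prefer A, take ingot from A; A=[mast] B=[-] C=[gear,rod,nail,peg,ingot]
Tick 6: prefer B, take mast from A; A=[-] B=[-] C=[gear,rod,nail,peg,ingot,mast]

Answer: gear rod nail peg ingot mast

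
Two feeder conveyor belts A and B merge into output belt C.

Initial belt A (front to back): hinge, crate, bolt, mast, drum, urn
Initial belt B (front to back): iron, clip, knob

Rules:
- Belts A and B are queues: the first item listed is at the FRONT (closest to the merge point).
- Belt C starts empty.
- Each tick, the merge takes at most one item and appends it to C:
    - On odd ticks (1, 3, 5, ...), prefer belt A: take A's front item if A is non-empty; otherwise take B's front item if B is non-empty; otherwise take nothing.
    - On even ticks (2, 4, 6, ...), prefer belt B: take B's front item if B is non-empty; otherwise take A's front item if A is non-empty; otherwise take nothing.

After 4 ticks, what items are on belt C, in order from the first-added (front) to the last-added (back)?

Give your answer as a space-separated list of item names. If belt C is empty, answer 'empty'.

Tick 1: prefer A, take hinge from A; A=[crate,bolt,mast,drum,urn] B=[iron,clip,knob] C=[hinge]
Tick 2: prefer B, take iron from B; A=[crate,bolt,mast,drum,urn] B=[clip,knob] C=[hinge,iron]
Tick 3: prefer A, take crate from A; A=[bolt,mast,drum,urn] B=[clip,knob] C=[hinge,iron,crate]
Tick 4: prefer B, take clip from B; A=[bolt,mast,drum,urn] B=[knob] C=[hinge,iron,crate,clip]

Answer: hinge iron crate clip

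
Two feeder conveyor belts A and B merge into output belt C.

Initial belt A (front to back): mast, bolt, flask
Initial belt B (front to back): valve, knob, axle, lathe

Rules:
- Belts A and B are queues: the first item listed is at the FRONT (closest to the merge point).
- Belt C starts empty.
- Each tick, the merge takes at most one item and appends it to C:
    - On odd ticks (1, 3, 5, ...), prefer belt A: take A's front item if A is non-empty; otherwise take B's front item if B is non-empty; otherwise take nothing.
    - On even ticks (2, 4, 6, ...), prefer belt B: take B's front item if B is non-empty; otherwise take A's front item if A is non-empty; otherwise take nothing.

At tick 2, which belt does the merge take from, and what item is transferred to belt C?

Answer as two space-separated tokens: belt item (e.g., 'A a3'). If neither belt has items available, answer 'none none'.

Answer: B valve

Derivation:
Tick 1: prefer A, take mast from A; A=[bolt,flask] B=[valve,knob,axle,lathe] C=[mast]
Tick 2: prefer B, take valve from B; A=[bolt,flask] B=[knob,axle,lathe] C=[mast,valve]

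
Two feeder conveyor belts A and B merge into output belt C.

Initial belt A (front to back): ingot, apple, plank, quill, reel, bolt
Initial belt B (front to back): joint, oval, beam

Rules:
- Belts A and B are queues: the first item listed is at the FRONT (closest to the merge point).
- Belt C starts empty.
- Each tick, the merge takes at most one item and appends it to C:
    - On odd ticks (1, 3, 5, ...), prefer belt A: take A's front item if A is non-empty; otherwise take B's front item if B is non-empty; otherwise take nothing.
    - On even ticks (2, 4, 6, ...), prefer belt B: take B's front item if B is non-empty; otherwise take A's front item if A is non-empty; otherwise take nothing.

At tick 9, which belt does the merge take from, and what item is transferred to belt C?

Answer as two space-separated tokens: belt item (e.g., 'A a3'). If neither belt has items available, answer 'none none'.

Answer: A bolt

Derivation:
Tick 1: prefer A, take ingot from A; A=[apple,plank,quill,reel,bolt] B=[joint,oval,beam] C=[ingot]
Tick 2: prefer B, take joint from B; A=[apple,plank,quill,reel,bolt] B=[oval,beam] C=[ingot,joint]
Tick 3: prefer A, take apple from A; A=[plank,quill,reel,bolt] B=[oval,beam] C=[ingot,joint,apple]
Tick 4: prefer B, take oval from B; A=[plank,quill,reel,bolt] B=[beam] C=[ingot,joint,apple,oval]
Tick 5: prefer A, take plank from A; A=[quill,reel,bolt] B=[beam] C=[ingot,joint,apple,oval,plank]
Tick 6: prefer B, take beam from B; A=[quill,reel,bolt] B=[-] C=[ingot,joint,apple,oval,plank,beam]
Tick 7: prefer A, take quill from A; A=[reel,bolt] B=[-] C=[ingot,joint,apple,oval,plank,beam,quill]
Tick 8: prefer B, take reel from A; A=[bolt] B=[-] C=[ingot,joint,apple,oval,plank,beam,quill,reel]
Tick 9: prefer A, take bolt from A; A=[-] B=[-] C=[ingot,joint,apple,oval,plank,beam,quill,reel,bolt]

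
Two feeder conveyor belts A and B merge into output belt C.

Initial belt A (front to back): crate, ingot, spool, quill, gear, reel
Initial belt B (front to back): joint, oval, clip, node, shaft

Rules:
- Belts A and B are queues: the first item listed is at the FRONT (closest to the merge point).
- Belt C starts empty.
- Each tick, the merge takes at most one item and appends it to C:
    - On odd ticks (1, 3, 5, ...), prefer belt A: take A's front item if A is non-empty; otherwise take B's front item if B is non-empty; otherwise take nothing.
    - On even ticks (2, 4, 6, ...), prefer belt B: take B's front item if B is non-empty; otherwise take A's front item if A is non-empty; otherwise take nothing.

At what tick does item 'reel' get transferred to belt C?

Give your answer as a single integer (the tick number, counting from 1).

Answer: 11

Derivation:
Tick 1: prefer A, take crate from A; A=[ingot,spool,quill,gear,reel] B=[joint,oval,clip,node,shaft] C=[crate]
Tick 2: prefer B, take joint from B; A=[ingot,spool,quill,gear,reel] B=[oval,clip,node,shaft] C=[crate,joint]
Tick 3: prefer A, take ingot from A; A=[spool,quill,gear,reel] B=[oval,clip,node,shaft] C=[crate,joint,ingot]
Tick 4: prefer B, take oval from B; A=[spool,quill,gear,reel] B=[clip,node,shaft] C=[crate,joint,ingot,oval]
Tick 5: prefer A, take spool from A; A=[quill,gear,reel] B=[clip,node,shaft] C=[crate,joint,ingot,oval,spool]
Tick 6: prefer B, take clip from B; A=[quill,gear,reel] B=[node,shaft] C=[crate,joint,ingot,oval,spool,clip]
Tick 7: prefer A, take quill from A; A=[gear,reel] B=[node,shaft] C=[crate,joint,ingot,oval,spool,clip,quill]
Tick 8: prefer B, take node from B; A=[gear,reel] B=[shaft] C=[crate,joint,ingot,oval,spool,clip,quill,node]
Tick 9: prefer A, take gear from A; A=[reel] B=[shaft] C=[crate,joint,ingot,oval,spool,clip,quill,node,gear]
Tick 10: prefer B, take shaft from B; A=[reel] B=[-] C=[crate,joint,ingot,oval,spool,clip,quill,node,gear,shaft]
Tick 11: prefer A, take reel from A; A=[-] B=[-] C=[crate,joint,ingot,oval,spool,clip,quill,node,gear,shaft,reel]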